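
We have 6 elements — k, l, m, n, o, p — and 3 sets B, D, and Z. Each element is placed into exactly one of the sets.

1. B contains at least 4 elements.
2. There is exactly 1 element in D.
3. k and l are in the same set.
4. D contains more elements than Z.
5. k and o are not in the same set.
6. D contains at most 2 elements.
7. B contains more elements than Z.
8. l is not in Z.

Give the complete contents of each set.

B = {k, l, m, n, p}; D = {o}; Z = {}

From (8): l ∉ Z.
(3): k matches l: k ∉ Z.
Suppose k ∉ B: no assignment then satisfies all the clues, so k ∈ B.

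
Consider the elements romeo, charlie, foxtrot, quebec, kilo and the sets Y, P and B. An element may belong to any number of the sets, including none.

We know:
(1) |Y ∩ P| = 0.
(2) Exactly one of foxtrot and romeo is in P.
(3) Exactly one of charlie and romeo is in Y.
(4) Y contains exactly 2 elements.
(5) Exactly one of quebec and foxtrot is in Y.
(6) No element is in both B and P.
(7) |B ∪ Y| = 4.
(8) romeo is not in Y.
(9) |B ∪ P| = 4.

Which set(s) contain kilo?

kilo: B

From (8): romeo ∉ Y.
(3) (exactly one): charlie ∈ Y.
Suppose kilo ∈ Y: no assignment then satisfies all the clues, so kilo ∉ Y.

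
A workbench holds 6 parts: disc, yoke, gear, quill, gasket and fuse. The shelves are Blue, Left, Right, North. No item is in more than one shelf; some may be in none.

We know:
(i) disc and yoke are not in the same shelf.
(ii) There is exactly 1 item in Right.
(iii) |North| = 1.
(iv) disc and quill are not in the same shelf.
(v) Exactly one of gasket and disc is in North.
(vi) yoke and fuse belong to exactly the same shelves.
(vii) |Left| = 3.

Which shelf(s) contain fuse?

fuse: Left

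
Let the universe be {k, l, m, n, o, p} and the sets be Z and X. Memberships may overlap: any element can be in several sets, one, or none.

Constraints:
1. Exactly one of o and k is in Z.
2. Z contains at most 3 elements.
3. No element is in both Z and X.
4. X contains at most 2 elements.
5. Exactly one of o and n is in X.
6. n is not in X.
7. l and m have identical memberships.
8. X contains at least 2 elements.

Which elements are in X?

X = {o, p}

From (6): n ∉ X.
(5) (exactly one): o ∈ X.
(3) (disjoint): o ∉ Z.
(1) (exactly one): k ∈ Z.
(3) (disjoint): k ∉ X.
Suppose l ∈ X: no assignment then satisfies all the clues, so l ∉ X.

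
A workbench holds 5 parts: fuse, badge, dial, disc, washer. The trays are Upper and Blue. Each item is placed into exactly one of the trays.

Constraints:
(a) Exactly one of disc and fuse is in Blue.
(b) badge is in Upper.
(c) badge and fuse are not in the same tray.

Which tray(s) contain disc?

From (b): badge ∈ Upper.
(c): fuse ∉ Upper.
Only one tray left: fuse ∈ Blue.
(a) (exactly one): disc ∉ Blue.
Only one tray left: disc ∈ Upper.

disc: Upper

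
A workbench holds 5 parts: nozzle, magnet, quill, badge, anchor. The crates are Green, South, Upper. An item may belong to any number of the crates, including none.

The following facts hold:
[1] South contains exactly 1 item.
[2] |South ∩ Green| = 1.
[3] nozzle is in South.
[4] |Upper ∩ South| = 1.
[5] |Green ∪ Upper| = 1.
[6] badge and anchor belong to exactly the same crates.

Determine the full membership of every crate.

Green = {nozzle}; South = {nozzle}; Upper = {nozzle}

From (3): nozzle ∈ South.
(1): South already has 1, so the rest are out.
Suppose nozzle ∉ Green: no assignment then satisfies all the clues, so nozzle ∈ Green.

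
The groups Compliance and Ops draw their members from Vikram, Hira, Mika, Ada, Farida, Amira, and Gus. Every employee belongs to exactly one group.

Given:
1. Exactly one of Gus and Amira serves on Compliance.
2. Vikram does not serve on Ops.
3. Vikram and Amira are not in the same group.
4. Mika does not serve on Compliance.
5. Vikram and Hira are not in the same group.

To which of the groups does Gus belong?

From (2): Vikram ∉ Ops.
From (4): Mika ∉ Compliance.
Only one group left: Vikram ∈ Compliance.
Only one group left: Mika ∈ Ops.
(3): Amira ∉ Compliance.
(5): Hira ∉ Compliance.
Only one group left: Hira ∈ Ops.
Only one group left: Amira ∈ Ops.
(1) (exactly one): Gus ∈ Compliance.

Gus: Compliance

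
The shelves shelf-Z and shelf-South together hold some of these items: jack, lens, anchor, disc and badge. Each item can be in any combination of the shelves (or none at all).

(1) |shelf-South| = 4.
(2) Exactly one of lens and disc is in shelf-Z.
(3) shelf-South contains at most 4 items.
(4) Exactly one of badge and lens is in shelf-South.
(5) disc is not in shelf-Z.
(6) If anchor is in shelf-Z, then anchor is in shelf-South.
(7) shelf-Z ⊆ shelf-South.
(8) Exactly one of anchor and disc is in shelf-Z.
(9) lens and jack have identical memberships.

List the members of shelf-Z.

shelf-Z = {anchor, jack, lens}

From (5): disc ∉ shelf-Z.
(2) (exactly one): lens ∈ shelf-Z.
(7) with lens ∈ shelf-Z: lens ∈ shelf-South.
(8) (exactly one): anchor ∈ shelf-Z.
(9): jack matches lens: jack ∈ shelf-Z.
(9): jack matches lens: jack ∈ shelf-South.
(4) (exactly one): badge ∉ shelf-South.
(6): anchor ∈ shelf-South.
(7) contrapositive: badge ∉ shelf-Z.
(1): only 4 candidates remain for shelf-South, so all are in.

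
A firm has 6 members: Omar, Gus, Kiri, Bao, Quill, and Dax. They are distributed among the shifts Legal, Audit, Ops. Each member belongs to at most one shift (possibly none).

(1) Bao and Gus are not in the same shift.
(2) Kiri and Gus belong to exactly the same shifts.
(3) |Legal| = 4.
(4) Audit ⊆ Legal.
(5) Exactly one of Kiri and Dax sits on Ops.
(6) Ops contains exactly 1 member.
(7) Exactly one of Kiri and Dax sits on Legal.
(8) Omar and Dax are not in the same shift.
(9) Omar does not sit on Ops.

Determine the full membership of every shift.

Legal = {Gus, Kiri, Omar, Quill}; Audit = {}; Ops = {Dax}

From (9): Omar ∉ Ops.
Suppose Omar ∉ Legal: no assignment then satisfies all the clues, so Omar ∈ Legal.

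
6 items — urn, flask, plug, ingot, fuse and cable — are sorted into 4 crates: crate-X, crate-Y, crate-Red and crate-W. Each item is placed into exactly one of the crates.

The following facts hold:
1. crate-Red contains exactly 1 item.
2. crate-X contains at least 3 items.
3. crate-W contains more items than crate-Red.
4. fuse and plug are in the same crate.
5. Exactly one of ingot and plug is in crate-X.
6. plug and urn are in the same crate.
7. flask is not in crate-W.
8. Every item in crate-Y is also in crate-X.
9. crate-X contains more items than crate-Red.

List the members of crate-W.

crate-W = {cable, ingot}

From (7): flask ∉ crate-W.
Suppose urn ∈ crate-W: no assignment then satisfies all the clues, so urn ∉ crate-W.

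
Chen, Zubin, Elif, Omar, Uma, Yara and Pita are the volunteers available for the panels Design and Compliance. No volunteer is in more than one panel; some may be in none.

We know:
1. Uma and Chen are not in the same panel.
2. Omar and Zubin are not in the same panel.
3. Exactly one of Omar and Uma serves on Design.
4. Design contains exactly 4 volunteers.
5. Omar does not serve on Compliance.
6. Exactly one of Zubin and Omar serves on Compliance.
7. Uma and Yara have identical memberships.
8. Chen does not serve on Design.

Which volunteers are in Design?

Design = {Elif, Pita, Uma, Yara}

From (5): Omar ∉ Compliance.
From (8): Chen ∉ Design.
(6) (exactly one): Zubin ∈ Compliance.
Suppose Elif ∉ Design: no assignment then satisfies all the clues, so Elif ∈ Design.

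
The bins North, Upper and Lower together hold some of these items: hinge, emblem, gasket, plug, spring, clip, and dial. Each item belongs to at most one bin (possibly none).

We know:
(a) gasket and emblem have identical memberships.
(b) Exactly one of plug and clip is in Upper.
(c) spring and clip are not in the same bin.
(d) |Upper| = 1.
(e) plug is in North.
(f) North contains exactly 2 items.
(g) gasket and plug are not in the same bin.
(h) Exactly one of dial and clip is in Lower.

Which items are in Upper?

Upper = {clip}

From (e): plug ∈ North.
(b) (exactly one): clip ∈ Upper.
(c): spring ∉ Upper.
(d): Upper already has 1, so the rest are out.
(g): gasket ∉ North.
(h) (exactly one): dial ∈ Lower.
(a): emblem matches gasket: emblem ∉ North.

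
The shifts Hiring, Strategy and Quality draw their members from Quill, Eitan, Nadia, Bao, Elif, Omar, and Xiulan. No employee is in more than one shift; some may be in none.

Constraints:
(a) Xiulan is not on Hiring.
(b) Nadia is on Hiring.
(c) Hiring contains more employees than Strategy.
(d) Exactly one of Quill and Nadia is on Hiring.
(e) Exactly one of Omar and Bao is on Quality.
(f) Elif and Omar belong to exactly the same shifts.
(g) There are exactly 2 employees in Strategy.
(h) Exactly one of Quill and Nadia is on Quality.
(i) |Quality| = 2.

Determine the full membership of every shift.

From (a): Xiulan ∉ Hiring.
From (b): Nadia ∈ Hiring.
(d) (exactly one): Quill ∉ Hiring.
(h) (exactly one): Quill ∈ Quality.
Suppose Eitan ∈ Hiring: no assignment then satisfies all the clues, so Eitan ∉ Hiring.

Hiring = {Elif, Nadia, Omar}; Strategy = {Eitan, Xiulan}; Quality = {Bao, Quill}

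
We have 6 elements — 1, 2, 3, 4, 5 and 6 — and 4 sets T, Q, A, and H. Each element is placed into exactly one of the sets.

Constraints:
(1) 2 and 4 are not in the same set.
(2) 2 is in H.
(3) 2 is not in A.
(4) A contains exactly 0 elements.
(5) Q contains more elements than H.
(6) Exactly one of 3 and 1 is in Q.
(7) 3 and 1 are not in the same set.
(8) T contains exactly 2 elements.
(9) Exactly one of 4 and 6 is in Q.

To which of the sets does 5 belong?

5: Q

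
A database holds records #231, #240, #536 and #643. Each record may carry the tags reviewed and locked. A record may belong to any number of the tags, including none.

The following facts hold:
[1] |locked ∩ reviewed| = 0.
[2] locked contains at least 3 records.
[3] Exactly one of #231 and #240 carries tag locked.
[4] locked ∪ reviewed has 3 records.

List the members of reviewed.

reviewed = {}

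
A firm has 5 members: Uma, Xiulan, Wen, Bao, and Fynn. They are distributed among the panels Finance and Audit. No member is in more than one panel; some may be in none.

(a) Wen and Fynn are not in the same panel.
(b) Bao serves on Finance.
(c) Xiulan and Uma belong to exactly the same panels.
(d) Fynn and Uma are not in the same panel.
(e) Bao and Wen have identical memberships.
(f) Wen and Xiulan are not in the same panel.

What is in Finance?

From (b): Bao ∈ Finance.
(e): Wen matches Bao: Wen ∈ Finance.
(f): Xiulan ∉ Finance.
(a): Fynn ∉ Finance.
(c): Uma matches Xiulan: Uma ∉ Finance.

Finance = {Bao, Wen}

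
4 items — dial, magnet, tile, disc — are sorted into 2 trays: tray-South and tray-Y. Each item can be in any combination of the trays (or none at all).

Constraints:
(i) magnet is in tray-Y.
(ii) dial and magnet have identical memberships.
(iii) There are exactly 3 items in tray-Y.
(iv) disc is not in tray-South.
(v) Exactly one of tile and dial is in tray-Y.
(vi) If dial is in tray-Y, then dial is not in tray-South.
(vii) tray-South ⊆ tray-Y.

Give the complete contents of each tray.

tray-South = {}; tray-Y = {dial, disc, magnet}

From (i): magnet ∈ tray-Y.
From (iv): disc ∉ tray-South.
(ii): dial matches magnet: dial ∈ tray-Y.
(v) (exactly one): tile ∉ tray-Y.
(vi): dial ∉ tray-South.
(vii) contrapositive: tile ∉ tray-South.
(ii): magnet matches dial: magnet ∉ tray-South.
(iii): only 3 candidates remain for tray-Y, so all are in.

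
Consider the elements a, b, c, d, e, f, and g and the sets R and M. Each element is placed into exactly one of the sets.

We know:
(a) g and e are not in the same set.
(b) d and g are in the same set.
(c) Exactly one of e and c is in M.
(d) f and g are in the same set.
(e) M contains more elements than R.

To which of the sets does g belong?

g: M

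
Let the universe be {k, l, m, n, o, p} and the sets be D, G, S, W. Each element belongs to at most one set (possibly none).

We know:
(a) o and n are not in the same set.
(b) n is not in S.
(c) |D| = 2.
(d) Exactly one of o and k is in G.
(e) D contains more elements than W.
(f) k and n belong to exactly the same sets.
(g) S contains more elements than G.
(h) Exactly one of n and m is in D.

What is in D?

D = {k, n}

From (b): n ∉ S.
(f): k matches n: k ∉ S.
Suppose k ∉ D: no assignment then satisfies all the clues, so k ∈ D.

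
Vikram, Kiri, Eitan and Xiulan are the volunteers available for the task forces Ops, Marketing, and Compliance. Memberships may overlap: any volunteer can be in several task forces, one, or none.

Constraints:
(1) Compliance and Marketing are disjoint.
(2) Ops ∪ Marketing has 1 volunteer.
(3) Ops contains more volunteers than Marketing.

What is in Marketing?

Marketing = {}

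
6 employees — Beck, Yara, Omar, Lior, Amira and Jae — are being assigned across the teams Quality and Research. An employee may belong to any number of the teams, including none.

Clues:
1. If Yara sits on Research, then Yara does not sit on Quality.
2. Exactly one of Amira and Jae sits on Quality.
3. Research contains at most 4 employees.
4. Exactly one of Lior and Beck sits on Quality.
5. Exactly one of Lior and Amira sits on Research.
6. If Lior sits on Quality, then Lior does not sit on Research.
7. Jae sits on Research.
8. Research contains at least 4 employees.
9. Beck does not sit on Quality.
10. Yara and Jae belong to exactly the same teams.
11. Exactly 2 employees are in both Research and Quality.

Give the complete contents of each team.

From (7): Jae ∈ Research.
From (9): Beck ∉ Quality.
(4) (exactly one): Lior ∈ Quality.
(6): Lior ∉ Research.
(10): Yara matches Jae: Yara ∈ Research.
(1): Yara ∉ Quality.
(5) (exactly one): Amira ∈ Research.
(10): Jae matches Yara: Jae ∉ Quality.
(2) (exactly one): Amira ∈ Quality.
Suppose Beck ∈ Research: no assignment then satisfies all the clues, so Beck ∉ Research.

Quality = {Amira, Lior, Omar}; Research = {Amira, Jae, Omar, Yara}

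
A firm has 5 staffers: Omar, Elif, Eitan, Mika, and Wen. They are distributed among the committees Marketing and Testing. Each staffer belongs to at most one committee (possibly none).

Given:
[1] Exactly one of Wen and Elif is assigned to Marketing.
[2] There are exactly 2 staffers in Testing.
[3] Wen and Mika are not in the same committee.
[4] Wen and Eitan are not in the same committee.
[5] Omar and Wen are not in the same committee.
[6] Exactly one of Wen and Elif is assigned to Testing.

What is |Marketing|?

1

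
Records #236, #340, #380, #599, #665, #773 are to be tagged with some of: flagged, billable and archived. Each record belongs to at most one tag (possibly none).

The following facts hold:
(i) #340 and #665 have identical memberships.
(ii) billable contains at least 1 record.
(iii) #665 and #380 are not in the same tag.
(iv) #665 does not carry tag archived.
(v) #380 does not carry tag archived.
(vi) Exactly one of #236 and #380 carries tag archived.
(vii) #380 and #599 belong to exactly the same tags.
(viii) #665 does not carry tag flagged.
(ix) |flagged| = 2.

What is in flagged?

From (iv): #665 ∉ archived.
From (v): #380 ∉ archived.
From (viii): #665 ∉ flagged.
(i): #340 matches #665: #340 ∉ flagged.
(i): #340 matches #665: #340 ∉ archived.
(vi) (exactly one): #236 ∈ archived.
(vii): #599 matches #380: #599 ∉ archived.
Suppose #380 ∉ flagged: no assignment then satisfies all the clues, so #380 ∈ flagged.

flagged = {#380, #599}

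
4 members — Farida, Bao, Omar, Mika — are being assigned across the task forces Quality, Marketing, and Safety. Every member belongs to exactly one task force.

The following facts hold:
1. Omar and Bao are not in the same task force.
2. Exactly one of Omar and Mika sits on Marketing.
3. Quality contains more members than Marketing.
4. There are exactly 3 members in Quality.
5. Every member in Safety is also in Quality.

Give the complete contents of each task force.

Quality = {Bao, Farida, Mika}; Marketing = {Omar}; Safety = {}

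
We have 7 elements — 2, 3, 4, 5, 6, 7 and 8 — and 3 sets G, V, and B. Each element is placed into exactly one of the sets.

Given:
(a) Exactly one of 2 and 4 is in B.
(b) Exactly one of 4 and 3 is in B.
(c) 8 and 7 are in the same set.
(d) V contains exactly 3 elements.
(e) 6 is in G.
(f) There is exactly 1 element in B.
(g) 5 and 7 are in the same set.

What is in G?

From (e): 6 ∈ G.
Suppose 2 ∉ G: no assignment then satisfies all the clues, so 2 ∈ G.

G = {2, 3, 6}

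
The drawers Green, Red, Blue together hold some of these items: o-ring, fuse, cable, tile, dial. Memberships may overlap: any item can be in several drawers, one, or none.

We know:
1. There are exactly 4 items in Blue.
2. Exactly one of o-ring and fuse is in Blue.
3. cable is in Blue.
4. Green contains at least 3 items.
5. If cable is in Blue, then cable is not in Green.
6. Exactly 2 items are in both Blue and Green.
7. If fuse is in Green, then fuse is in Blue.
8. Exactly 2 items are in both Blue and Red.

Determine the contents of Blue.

Blue = {cable, dial, fuse, tile}

From (3): cable ∈ Blue.
(5): cable ∉ Green.
Suppose o-ring ∈ Blue: no assignment then satisfies all the clues, so o-ring ∉ Blue.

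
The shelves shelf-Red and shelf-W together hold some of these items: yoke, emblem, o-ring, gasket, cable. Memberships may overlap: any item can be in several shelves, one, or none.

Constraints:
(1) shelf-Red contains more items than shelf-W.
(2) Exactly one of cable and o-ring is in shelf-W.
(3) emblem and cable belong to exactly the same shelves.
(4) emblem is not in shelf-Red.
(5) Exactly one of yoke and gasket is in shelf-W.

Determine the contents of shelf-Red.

shelf-Red = {gasket, o-ring, yoke}

From (4): emblem ∉ shelf-Red.
(3): cable matches emblem: cable ∉ shelf-Red.
Suppose yoke ∉ shelf-Red: no assignment then satisfies all the clues, so yoke ∈ shelf-Red.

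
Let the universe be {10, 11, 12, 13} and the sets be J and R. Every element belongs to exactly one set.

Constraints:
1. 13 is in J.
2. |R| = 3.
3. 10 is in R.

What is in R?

R = {10, 11, 12}

From (1): 13 ∈ J.
From (3): 10 ∈ R.
(2): only 3 candidates remain for R, so all are in.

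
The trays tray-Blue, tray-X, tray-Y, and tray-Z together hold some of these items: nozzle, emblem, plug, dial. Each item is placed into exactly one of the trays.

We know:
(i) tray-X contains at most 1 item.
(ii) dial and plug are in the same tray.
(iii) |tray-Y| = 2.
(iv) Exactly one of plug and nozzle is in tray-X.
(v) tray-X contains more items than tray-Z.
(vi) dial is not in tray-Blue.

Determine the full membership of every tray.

From (vi): dial ∉ tray-Blue.
(ii): plug matches dial: plug ∉ tray-Blue.
Suppose nozzle ∈ tray-Blue: no assignment then satisfies all the clues, so nozzle ∉ tray-Blue.

tray-Blue = {emblem}; tray-X = {nozzle}; tray-Y = {dial, plug}; tray-Z = {}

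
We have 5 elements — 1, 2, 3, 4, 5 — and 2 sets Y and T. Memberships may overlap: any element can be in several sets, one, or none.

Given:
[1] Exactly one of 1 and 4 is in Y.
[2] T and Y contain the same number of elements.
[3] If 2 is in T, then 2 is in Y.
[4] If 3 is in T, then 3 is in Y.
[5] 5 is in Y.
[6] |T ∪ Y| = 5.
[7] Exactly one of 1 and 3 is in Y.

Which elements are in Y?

Y = {2, 3, 4, 5}

From (5): 5 ∈ Y.
Suppose 1 ∈ Y: no assignment then satisfies all the clues, so 1 ∉ Y.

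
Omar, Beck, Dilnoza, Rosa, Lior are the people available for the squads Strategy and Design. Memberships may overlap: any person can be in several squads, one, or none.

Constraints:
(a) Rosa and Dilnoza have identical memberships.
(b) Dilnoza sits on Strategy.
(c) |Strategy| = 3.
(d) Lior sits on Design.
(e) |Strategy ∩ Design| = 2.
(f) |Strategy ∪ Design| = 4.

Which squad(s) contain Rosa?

From (b): Dilnoza ∈ Strategy.
From (d): Lior ∈ Design.
(a): Rosa matches Dilnoza: Rosa ∈ Strategy.
Suppose Rosa ∉ Design: no assignment then satisfies all the clues, so Rosa ∈ Design.

Rosa: Design, Strategy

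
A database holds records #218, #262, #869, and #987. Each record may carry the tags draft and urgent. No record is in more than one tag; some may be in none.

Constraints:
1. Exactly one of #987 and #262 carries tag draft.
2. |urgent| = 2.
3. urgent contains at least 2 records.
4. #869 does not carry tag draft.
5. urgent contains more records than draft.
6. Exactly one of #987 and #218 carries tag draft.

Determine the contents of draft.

draft = {#987}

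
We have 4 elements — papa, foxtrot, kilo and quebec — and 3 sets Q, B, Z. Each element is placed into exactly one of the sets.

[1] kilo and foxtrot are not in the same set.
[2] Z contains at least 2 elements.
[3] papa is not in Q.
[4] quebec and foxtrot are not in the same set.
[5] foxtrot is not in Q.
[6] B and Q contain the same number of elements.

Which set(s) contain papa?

papa: Z

From (3): papa ∉ Q.
From (5): foxtrot ∉ Q.
Suppose papa ∈ B: no assignment then satisfies all the clues, so papa ∉ B.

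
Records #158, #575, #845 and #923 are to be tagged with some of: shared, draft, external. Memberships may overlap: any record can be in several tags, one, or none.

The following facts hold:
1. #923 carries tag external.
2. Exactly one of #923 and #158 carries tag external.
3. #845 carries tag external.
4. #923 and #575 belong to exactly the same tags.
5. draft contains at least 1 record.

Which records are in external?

external = {#575, #845, #923}

From (1): #923 ∈ external.
From (3): #845 ∈ external.
(2) (exactly one): #158 ∉ external.
(4): #575 matches #923: #575 ∈ external.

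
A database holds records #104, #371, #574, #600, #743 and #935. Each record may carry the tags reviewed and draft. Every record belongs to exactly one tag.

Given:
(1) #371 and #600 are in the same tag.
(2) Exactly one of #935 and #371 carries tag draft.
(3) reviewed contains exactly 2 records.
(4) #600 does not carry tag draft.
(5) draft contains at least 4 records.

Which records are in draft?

From (4): #600 ∉ draft.
(1): #371 matches #600: #371 ∉ draft.
(2) (exactly one): #935 ∈ draft.
(5): only 4 candidates remain for draft, so all are in.
Only one tag left: #371 ∈ reviewed.
Only one tag left: #600 ∈ reviewed.

draft = {#104, #574, #743, #935}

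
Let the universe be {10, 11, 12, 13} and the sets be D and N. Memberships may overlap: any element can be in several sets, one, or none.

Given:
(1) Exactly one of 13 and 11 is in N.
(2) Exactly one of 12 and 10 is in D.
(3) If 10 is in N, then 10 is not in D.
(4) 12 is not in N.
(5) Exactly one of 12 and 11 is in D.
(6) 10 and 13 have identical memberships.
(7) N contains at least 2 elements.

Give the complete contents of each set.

D = {12}; N = {10, 13}

From (4): 12 ∉ N.
Suppose 10 ∈ D: no assignment then satisfies all the clues, so 10 ∉ D.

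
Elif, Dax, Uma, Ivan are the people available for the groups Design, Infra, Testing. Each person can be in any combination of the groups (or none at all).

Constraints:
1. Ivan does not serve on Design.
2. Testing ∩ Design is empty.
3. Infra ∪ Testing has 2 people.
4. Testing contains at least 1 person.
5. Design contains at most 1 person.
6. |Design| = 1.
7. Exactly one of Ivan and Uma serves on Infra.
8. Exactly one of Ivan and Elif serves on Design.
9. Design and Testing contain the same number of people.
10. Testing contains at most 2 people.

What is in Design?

Design = {Elif}

From (1): Ivan ∉ Design.
(8) (exactly one): Elif ∈ Design.
(2) (disjoint): Elif ∉ Testing.
(5): Design already has 1, so the rest are out.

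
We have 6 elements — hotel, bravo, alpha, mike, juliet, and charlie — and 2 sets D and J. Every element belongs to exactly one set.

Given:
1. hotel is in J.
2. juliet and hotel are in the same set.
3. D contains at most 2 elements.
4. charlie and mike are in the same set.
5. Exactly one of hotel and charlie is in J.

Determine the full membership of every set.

From (1): hotel ∈ J.
(2): juliet matches hotel: juliet ∉ D.
(2): juliet matches hotel: juliet ∈ J.
(5) (exactly one): charlie ∉ J.
Only one set left: charlie ∈ D.
(4): mike matches charlie: mike ∈ D.
(3): D already has 2, so the rest are out.
Only one set left: bravo ∈ J.
Only one set left: alpha ∈ J.

D = {charlie, mike}; J = {alpha, bravo, hotel, juliet}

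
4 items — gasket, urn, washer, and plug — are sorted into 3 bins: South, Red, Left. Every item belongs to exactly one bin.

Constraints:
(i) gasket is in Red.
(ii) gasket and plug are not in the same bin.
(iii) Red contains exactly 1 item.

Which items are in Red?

Red = {gasket}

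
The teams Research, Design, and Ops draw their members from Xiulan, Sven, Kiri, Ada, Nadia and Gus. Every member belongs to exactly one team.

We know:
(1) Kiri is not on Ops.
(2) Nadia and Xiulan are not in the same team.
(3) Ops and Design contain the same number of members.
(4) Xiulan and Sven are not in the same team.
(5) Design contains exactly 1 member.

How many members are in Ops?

1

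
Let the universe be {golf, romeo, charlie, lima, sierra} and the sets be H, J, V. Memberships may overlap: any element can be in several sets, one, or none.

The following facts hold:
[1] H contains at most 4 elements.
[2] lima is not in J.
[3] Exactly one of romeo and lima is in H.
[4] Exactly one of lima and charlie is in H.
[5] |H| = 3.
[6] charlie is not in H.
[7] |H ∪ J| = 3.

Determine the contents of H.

H = {golf, lima, sierra}

From (2): lima ∉ J.
From (6): charlie ∉ H.
(4) (exactly one): lima ∈ H.
(3) (exactly one): romeo ∉ H.
(5): only 3 candidates remain for H, so all are in.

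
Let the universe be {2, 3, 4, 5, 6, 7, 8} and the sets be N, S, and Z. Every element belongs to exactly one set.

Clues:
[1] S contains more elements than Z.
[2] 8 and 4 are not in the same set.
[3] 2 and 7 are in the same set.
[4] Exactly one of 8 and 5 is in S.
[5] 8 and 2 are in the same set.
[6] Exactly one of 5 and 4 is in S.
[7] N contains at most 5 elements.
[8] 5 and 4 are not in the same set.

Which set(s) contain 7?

7: N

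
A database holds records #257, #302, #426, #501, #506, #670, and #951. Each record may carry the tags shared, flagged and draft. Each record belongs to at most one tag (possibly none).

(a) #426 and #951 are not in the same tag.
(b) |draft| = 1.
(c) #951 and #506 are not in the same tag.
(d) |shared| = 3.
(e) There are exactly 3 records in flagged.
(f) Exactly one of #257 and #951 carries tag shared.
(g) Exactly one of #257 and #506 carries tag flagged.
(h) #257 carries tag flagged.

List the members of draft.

draft = {#506}

From (h): #257 ∈ flagged.
(f) (exactly one): #951 ∈ shared.
(g) (exactly one): #506 ∉ flagged.
(a): #426 ∉ shared.
(c): #506 ∉ shared.
Suppose #302 ∈ draft: no assignment then satisfies all the clues, so #302 ∉ draft.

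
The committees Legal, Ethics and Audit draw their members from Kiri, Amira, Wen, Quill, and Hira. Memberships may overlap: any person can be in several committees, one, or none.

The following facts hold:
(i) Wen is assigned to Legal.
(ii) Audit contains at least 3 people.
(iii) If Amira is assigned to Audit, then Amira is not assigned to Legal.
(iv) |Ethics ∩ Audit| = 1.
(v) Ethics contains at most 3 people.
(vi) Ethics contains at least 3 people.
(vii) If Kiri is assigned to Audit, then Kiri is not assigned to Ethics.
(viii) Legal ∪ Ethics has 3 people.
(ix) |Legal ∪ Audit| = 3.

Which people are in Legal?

Legal = {Wen}

From (i): Wen ∈ Legal.
Suppose Kiri ∈ Legal: no assignment then satisfies all the clues, so Kiri ∉ Legal.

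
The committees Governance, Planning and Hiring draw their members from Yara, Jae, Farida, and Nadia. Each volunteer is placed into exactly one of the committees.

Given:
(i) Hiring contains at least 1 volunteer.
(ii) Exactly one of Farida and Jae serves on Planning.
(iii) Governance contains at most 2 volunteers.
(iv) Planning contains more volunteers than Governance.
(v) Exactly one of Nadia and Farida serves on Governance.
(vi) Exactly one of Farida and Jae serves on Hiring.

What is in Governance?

Governance = {Nadia}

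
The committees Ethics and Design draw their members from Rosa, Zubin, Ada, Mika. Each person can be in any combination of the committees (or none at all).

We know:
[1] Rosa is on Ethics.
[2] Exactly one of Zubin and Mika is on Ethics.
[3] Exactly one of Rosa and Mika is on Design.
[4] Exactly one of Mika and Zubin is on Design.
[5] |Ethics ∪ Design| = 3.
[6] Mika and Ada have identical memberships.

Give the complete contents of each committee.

Ethics = {Ada, Mika, Rosa}; Design = {Ada, Mika}

From (1): Rosa ∈ Ethics.
Suppose Rosa ∈ Design: no assignment then satisfies all the clues, so Rosa ∉ Design.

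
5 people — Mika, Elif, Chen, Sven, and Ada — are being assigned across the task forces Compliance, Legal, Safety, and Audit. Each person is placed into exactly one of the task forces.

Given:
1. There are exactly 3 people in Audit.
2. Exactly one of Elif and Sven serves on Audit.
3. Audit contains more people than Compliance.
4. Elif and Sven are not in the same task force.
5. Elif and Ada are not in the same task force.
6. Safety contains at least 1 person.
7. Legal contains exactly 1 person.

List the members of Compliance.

Compliance = {}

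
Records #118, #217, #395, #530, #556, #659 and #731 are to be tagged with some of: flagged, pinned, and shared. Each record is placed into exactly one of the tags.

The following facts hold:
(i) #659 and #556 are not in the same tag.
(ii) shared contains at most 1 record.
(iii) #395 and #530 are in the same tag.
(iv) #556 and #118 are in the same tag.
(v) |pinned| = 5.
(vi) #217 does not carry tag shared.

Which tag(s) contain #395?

#395: pinned

From (vi): #217 ∉ shared.
Suppose #395 ∈ flagged: no assignment then satisfies all the clues, so #395 ∉ flagged.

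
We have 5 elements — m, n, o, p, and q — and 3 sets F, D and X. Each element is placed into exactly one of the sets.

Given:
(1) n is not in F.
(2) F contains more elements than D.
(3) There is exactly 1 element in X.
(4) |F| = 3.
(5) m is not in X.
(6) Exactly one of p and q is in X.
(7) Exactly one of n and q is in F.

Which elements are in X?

X = {p}

From (1): n ∉ F.
From (5): m ∉ X.
(7) (exactly one): q ∈ F.
(6) (exactly one): p ∈ X.
(3): X already has 1, so the rest are out.
(4): only 3 candidates remain for F, so all are in.
Only one set left: n ∈ D.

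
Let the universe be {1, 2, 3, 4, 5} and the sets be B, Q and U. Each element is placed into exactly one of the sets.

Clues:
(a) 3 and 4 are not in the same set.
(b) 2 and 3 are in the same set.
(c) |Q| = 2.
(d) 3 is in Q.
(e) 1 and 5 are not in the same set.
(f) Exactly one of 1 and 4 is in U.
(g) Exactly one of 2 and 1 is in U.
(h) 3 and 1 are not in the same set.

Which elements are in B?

From (d): 3 ∈ Q.
(a): 4 ∉ Q.
(b): 2 matches 3: 2 ∉ B.
(b): 2 matches 3: 2 ∈ Q.
(c): Q already has 2, so the rest are out.
(g) (exactly one): 1 ∈ U.
(e): 5 ∉ U.
(f) (exactly one): 4 ∉ U.
Only one set left: 4 ∈ B.
Only one set left: 5 ∈ B.

B = {4, 5}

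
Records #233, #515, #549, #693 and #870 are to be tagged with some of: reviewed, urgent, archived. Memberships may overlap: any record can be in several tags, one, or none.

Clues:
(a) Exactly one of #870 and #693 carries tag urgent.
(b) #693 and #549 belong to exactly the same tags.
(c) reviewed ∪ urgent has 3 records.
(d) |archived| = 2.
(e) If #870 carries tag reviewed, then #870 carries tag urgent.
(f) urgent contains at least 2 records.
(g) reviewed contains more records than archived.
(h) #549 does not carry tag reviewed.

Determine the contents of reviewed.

reviewed = {#233, #515, #870}

From (h): #549 ∉ reviewed.
(b): #693 matches #549: #693 ∉ reviewed.
Suppose #233 ∉ reviewed: no assignment then satisfies all the clues, so #233 ∈ reviewed.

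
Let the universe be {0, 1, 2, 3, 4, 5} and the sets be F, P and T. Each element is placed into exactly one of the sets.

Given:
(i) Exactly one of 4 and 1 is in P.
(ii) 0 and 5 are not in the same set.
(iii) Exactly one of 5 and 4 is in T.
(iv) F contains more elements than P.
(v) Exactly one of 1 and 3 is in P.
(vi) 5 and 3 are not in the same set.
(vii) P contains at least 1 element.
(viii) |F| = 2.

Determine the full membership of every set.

F = {2, 5}; P = {1}; T = {0, 3, 4}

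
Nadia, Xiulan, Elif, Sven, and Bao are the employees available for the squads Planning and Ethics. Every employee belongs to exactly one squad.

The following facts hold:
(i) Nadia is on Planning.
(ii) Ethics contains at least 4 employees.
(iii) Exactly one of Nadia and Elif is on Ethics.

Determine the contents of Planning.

Planning = {Nadia}

From (i): Nadia ∈ Planning.
(ii): only 4 candidates remain for Ethics, so all are in.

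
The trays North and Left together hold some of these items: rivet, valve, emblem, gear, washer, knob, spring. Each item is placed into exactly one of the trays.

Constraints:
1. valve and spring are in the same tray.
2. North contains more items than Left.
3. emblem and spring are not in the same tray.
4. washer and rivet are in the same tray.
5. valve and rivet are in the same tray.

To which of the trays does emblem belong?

emblem: Left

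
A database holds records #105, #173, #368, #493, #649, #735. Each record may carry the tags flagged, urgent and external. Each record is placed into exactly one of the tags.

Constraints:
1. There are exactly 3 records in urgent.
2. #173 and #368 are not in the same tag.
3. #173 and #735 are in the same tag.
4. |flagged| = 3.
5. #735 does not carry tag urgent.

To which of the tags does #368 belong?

#368: urgent

From (5): #735 ∉ urgent.
(3): #173 matches #735: #173 ∉ urgent.
Suppose #368 ∈ flagged: no assignment then satisfies all the clues, so #368 ∉ flagged.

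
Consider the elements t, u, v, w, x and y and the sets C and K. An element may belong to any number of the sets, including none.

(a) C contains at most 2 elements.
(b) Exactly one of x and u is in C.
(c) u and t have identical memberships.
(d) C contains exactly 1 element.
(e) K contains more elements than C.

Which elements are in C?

C = {x}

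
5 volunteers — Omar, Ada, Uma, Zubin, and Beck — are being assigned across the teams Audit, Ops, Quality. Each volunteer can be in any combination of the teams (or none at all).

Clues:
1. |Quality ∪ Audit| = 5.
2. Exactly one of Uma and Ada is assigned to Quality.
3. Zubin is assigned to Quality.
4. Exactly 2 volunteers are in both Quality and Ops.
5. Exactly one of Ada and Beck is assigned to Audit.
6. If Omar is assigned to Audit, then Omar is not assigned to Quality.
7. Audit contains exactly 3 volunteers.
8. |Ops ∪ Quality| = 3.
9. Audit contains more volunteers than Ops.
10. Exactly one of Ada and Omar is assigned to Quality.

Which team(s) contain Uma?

From (3): Zubin ∈ Quality.
Suppose Uma ∉ Audit: no assignment then satisfies all the clues, so Uma ∈ Audit.

Uma: Audit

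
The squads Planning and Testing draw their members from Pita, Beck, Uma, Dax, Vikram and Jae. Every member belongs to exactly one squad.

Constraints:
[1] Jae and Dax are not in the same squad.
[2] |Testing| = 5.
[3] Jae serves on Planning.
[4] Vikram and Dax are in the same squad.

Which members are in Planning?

Planning = {Jae}

From (3): Jae ∈ Planning.
(1): Dax ∉ Planning.
(2): only 5 candidates remain for Testing, so all are in.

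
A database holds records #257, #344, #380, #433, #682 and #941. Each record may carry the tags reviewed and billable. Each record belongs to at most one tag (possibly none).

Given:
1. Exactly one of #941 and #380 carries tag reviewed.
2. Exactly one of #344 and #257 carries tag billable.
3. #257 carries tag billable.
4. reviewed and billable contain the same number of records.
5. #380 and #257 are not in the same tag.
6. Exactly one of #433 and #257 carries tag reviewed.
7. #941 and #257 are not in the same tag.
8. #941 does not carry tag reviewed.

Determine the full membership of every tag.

reviewed = {#380, #433}; billable = {#257, #682}

From (3): #257 ∈ billable.
From (8): #941 ∉ reviewed.
(1) (exactly one): #380 ∈ reviewed.
(2) (exactly one): #344 ∉ billable.
(6) (exactly one): #433 ∈ reviewed.
(7): #941 ∉ billable.
Suppose #344 ∈ reviewed: no assignment then satisfies all the clues, so #344 ∉ reviewed.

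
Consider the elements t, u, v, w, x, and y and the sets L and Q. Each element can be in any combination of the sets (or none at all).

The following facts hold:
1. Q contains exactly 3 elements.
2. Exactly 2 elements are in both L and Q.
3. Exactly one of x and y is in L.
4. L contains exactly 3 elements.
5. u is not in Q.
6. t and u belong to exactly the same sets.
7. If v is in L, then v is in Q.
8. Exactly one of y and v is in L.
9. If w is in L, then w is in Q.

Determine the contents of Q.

Q = {v, w, y}

From (5): u ∉ Q.
(6): t matches u: t ∉ Q.
Suppose v ∉ Q: no assignment then satisfies all the clues, so v ∈ Q.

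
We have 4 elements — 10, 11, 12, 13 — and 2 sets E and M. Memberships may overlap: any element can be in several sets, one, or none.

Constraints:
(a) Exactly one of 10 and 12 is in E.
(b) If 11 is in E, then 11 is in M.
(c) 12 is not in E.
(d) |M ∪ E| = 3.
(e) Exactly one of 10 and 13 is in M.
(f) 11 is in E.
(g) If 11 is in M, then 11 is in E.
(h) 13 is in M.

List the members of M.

M = {11, 13}

From (c): 12 ∉ E.
From (f): 11 ∈ E.
From (h): 13 ∈ M.
(a) (exactly one): 10 ∈ E.
(b): 11 ∈ M.
(e) (exactly one): 10 ∉ M.
Suppose 12 ∈ M: no assignment then satisfies all the clues, so 12 ∉ M.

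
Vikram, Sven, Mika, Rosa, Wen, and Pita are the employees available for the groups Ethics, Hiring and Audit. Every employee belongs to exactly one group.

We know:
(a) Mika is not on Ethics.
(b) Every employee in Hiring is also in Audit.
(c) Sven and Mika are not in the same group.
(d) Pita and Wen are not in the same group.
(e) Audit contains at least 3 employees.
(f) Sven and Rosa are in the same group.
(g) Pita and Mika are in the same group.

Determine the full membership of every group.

From (a): Mika ∉ Ethics.
(g): Pita matches Mika: Pita ∉ Ethics.
Suppose Vikram ∈ Ethics: no assignment then satisfies all the clues, so Vikram ∉ Ethics.

Ethics = {Rosa, Sven, Wen}; Hiring = {}; Audit = {Mika, Pita, Vikram}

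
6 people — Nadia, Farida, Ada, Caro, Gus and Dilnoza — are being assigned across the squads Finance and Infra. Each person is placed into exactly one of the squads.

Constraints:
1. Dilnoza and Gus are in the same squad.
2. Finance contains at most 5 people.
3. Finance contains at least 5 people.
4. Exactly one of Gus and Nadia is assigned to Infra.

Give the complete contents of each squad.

Finance = {Ada, Caro, Dilnoza, Farida, Gus}; Infra = {Nadia}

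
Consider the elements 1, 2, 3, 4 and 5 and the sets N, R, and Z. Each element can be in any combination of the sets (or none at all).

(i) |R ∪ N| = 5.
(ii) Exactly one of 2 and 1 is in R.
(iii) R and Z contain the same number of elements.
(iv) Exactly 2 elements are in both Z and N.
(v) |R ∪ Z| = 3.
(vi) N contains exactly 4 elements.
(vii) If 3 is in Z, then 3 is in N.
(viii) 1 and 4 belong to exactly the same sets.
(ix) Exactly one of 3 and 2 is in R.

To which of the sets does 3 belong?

3: N, Z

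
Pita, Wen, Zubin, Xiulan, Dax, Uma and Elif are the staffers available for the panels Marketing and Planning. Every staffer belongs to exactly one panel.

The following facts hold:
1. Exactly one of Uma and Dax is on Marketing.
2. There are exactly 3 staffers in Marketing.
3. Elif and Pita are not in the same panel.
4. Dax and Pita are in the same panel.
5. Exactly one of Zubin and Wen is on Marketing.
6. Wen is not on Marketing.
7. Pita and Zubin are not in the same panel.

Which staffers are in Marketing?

From (6): Wen ∉ Marketing.
(5) (exactly one): Zubin ∈ Marketing.
(7): Pita ∉ Marketing.
Only one panel left: Pita ∈ Planning.
Only one panel left: Wen ∈ Planning.
(3): Elif ∉ Planning.
(4): Dax matches Pita: Dax ∉ Marketing.
(4): Dax matches Pita: Dax ∈ Planning.
Only one panel left: Elif ∈ Marketing.
(1) (exactly one): Uma ∈ Marketing.
(2): Marketing already has 3, so the rest are out.
Only one panel left: Xiulan ∈ Planning.

Marketing = {Elif, Uma, Zubin}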